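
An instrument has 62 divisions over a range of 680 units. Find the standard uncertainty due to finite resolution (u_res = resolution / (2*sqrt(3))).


resolution = range / divisions
resolution = 680 / 62 = 10.967742
u_res = resolution / (2*sqrt(3))
u_res = 10.967742 / 3.4641016
u_res = 3.1661

3.1661


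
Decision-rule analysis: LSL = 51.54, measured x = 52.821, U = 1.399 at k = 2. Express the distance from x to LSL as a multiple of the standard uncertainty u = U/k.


u = U / k = 1.399 / 2 = 0.6995
margin = |LSL - x| = |51.54 - 52.821| = 1.281
z = margin / u = 1.281 / 0.6995
z = 1.8313

1.8313


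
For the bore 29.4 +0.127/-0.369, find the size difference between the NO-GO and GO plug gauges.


GO = nominal - lower_tol (smallest hole = maximum material condition)
GO = 29.4 - 0.369 = 29.031
NO-GO = nominal + upper_tol (largest hole = least material condition)
NO-GO = 29.4 + 0.127 = 29.527
spread = NO-GO - GO = 29.527 - 29.031 = 0.4960

0.4960


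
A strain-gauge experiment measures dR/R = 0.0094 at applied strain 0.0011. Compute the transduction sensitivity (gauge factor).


GF = (dR/R) / epsilon
= 0.0094 / 0.0011
= 8.5455

8.5455


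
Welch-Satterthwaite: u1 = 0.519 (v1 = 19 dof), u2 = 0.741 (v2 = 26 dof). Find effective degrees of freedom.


uc = sqrt(u1^2 + u2^2) = sqrt(0.519^2 + 0.741^2) = 0.90467784
v_eff = uc^4 / (u1^4/v1 + u2^4/v2)
= 0.90467784^4 / (0.519^4/19 + 0.741^4/26)
= 0.6698473 / 0.01541447
v_eff = 43.4557

43.4557


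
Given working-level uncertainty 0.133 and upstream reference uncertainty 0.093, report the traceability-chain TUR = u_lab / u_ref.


TUR = u_lab / u_ref
= 0.133 / 0.093
= 1.4301

1.4301


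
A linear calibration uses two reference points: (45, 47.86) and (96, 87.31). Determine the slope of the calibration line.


slope = (y2 - y1) / (x2 - x1)
= (87.31 - 47.86) / (96 - 45)
= 39.4500 / 51
= 0.7735

0.7735


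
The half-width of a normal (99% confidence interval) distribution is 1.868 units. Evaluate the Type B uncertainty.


u_B = half_width / 2.576
u_B = 1.868 / 2.576
u_B = 0.7252

0.7252


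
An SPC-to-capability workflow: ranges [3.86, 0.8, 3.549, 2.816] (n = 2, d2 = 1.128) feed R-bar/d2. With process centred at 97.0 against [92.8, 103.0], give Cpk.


R_bar = (3.86 + 0.8 + 3.549 + 2.816) / 4 = 2.75625
sigma = R_bar / d2 = 2.75625 / 1.128 = 2.443484
Cp = (USL - LSL)/(6*sigma) = (103.0 - 92.8)/(6*2.443484) = 0.6957
Cpu = (103.0 - 97.0)/(3*2.443484) = 0.8185
Cpl = (97.0 - 92.8)/(3*2.443484) = 0.5730
Cpk = min(Cpu, Cpl) = 0.5730

0.5730


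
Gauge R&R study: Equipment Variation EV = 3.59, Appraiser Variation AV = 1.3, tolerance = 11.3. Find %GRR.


GRR = sqrt(EV^2 + AV^2) = sqrt(3.59^2 + 1.3^2) = 3.8181278
%GRR = GRR / tol * 100 = 3.8181278 / 11.3 * 100
%GRR = 33.7887

33.7887


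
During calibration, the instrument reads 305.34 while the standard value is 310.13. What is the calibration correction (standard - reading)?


Correction = standard - reading
= 310.13 - 305.34
= 4.7900

4.7900


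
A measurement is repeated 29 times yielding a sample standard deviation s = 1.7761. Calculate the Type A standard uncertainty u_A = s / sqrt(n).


u_A = s / sqrt(n)
u_A = 1.7761 / sqrt(29)
u_A = 1.7761 / 5.3851648
u_A = 0.3298

0.3298


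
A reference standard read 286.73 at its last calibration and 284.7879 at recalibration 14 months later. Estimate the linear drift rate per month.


rate = (v2 - v1) / months
= (284.7879 - 286.73) / 14
= -1.9421 / 14
= -0.1387

-0.1387


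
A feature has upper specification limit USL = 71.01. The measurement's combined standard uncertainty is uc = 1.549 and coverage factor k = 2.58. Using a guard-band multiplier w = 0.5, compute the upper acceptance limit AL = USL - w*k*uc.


U = k * uc = 2.58 * 1.549 = 3.99642
guard band g = w * U = 0.5 * 3.99642 = 1.99821
AL = USL - g = 71.01 - 1.99821
AL = 69.0118

69.0118


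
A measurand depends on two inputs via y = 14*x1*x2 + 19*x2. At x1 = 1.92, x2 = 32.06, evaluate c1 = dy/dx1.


y = 14*x1*x2 + 19*x2
dy/dx1 = 14*x2
Evaluate at x2 = 32.06: c1 = 14 * 32.06
c1 = 448.8400

448.8400


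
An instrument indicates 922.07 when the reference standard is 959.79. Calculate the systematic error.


Systematic error = measured - true
= 922.07 - 959.79
= -37.7200

-37.7200


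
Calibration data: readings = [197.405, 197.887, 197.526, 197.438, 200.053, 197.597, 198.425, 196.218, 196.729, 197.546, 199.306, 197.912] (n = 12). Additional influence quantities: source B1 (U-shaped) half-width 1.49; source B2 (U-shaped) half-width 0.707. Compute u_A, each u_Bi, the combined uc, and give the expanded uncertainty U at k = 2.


mean = (197.405 + 197.887 + 197.526 + 197.438 + 200.053 + 197.597 + 198.425 + 196.218 + 196.729 + 197.546 + 199.306 + 197.912) / 12 = 197.8368333
s = sqrt(sum((x - mean)^2)/(n-1)) = 1.0381863
u_A = s / sqrt(n) = 1.0381863 / sqrt(12) = 0.29969857
u_B1 = 1.49 / sqrt(2) = 1.0535891
u_B2 = 0.707 / sqrt(2) = 0.49992449
uc = sqrt(0.29969857^2 + 1.0535891^2 + 0.49992449^2) = 1.2040738
U = k * uc = 2 * 1.2040738
U = 2.4081

2.4081


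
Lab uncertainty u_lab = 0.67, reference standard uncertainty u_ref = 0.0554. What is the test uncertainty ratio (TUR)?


TUR = u_lab / u_ref
= 0.67 / 0.0554
= 12.0939

12.0939


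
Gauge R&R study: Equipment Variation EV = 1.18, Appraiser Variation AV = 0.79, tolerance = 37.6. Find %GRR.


GRR = sqrt(EV^2 + AV^2) = sqrt(1.18^2 + 0.79^2) = 1.4200352
%GRR = GRR / tol * 100 = 1.4200352 / 37.6 * 100
%GRR = 3.7767

3.7767


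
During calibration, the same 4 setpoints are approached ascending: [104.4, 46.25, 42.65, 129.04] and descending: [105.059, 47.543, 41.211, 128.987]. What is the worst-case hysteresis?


|104.4 - 105.059| = 0.6590
|46.25 - 47.543| = 1.2930
|42.65 - 41.211| = 1.4390
|129.04 - 128.987| = 0.0530
hysteresis = max(diffs) = 1.4390

1.4390


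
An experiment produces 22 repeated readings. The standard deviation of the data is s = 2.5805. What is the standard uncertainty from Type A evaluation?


u_A = s / sqrt(n)
u_A = 2.5805 / sqrt(22)
u_A = 2.5805 / 4.6904158
u_A = 0.5502

0.5502


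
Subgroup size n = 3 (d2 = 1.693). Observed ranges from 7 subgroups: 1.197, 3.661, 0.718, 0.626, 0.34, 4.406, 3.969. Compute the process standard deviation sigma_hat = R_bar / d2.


R_bar = (1.197 + 3.661 + 0.718 + 0.626 + 0.34 + 4.406 + 3.969) / 7
R_bar = 14.917 / 7 = 2.131
sigma_hat = R_bar / d2 = 2.131 / 1.693 = 1.2587

1.2587


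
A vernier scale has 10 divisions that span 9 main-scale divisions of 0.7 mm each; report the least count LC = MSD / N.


LC = MSD / n_div
= 0.7 / 10
= 0.0700

0.0700


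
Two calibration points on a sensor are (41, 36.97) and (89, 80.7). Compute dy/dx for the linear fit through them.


slope = (y2 - y1) / (x2 - x1)
= (80.7 - 36.97) / (89 - 41)
= 43.7300 / 48
= 0.9110

0.9110


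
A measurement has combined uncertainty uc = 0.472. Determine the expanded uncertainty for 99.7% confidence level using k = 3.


U = k * uc
U = 3 * 0.472
U = 1.4160

1.4160


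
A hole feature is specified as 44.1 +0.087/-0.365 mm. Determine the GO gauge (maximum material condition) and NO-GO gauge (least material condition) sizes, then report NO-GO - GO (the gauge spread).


GO = nominal - lower_tol (smallest hole = maximum material condition)
GO = 44.1 - 0.365 = 43.735
NO-GO = nominal + upper_tol (largest hole = least material condition)
NO-GO = 44.1 + 0.087 = 44.187
spread = NO-GO - GO = 44.187 - 43.735 = 0.4520

0.4520


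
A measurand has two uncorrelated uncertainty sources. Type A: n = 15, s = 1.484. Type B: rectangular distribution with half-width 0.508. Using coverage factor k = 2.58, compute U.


u_A = s / sqrt(n) = 1.484 / sqrt(15) = 0.38316715
u_B = half_width / sqrt(3) = 0.508 / sqrt(3) = 0.29329394
uc = sqrt(u_A^2 + u_B^2) = sqrt(0.38316715^2 + 0.29329394^2) = 0.48253331
U = k * uc = 2.58 * 0.48253331
U = 1.2449

1.2449


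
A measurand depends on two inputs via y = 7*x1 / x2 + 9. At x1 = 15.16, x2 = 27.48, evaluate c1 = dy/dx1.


y = 7*x1 / x2 + 9
dy/dx1 = 7/x2
Evaluate at x2 = 27.48: c1 = 7 / 27.48
c1 = 0.2547

0.2547


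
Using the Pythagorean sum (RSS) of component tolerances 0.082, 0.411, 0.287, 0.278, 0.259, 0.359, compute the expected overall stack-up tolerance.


RSS = sqrt(0.082^2 + 0.411^2 + 0.287^2 + 0.278^2 + 0.259^2 + 0.359^2)
= sqrt(0.53126)
= 0.7289

0.7289


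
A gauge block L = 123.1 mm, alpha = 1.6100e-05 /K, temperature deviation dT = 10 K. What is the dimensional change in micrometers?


dL = L * alpha * dT
= 123.1 * 1.6100e-05 * 10
= 0.0198191 mm
dL_um = 0.0198191 * 1000 = 19.8191 um

19.8191


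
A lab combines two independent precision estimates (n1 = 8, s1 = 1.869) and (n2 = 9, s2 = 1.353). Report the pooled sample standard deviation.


s_p = sqrt(((n1-1)*s1^2 + (n2-1)*s2^2) / (n1+n2-2))
numerator = (8-1)*1.869^2 + (9-1)*1.353^2 = 24.452127 + 14.644872 = 39.096999
denominator = 8 + 9 - 2 = 15
s_p^2 = 39.096999 / 15 = 2.6064666
s_p = sqrt(2.6064666) = 1.6145

1.6145


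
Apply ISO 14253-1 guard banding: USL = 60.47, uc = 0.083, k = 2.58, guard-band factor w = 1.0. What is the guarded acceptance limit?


U = k * uc = 2.58 * 0.083 = 0.21414
guard band g = w * U = 1.0 * 0.21414 = 0.21414
AL = USL - g = 60.47 - 0.21414
AL = 60.2559

60.2559


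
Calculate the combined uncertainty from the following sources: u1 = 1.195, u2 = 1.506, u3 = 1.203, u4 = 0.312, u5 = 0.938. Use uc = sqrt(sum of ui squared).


uc = sqrt(1.195^2 + 1.506^2 + 1.203^2 + 0.312^2 + 0.938^2)
uc = sqrt(6.120458)
uc = 2.4740

2.4740


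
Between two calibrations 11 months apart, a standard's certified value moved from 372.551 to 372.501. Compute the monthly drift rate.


rate = (v2 - v1) / months
= (372.501 - 372.551) / 11
= -0.0500 / 11
= -0.0045

-0.0045


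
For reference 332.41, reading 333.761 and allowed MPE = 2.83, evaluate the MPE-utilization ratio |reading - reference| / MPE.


e = indication - reference = 333.761 - 332.41 = 1.3510
|e| = 1.3510
ratio = |e| / MPE = 1.3510 / 2.83
ratio = 0.4774

0.4774


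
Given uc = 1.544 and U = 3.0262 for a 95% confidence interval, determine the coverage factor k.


k = U / uc
k = 3.0262 / 1.544
k = 1.96

1.96


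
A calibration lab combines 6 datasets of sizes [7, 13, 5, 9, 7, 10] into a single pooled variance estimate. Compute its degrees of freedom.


nu = sum_i (n_i - 1)
nu = ((7 - 1) + (13 - 1) + (5 - 1) + (9 - 1) + (7 - 1) + (10 - 1))
nu = 6 + 12 + 4 + 8 + 6 + 9
nu = 45

45


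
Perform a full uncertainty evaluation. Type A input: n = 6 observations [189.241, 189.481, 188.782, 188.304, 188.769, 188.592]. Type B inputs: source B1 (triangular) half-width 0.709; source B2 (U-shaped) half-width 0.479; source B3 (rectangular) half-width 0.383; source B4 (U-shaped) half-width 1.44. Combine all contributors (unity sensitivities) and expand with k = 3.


mean = (189.241 + 189.481 + 188.782 + 188.304 + 188.769 + 188.592) / 6 = 188.8615
s = sqrt(sum((x - mean)^2)/(n-1)) = 0.43037507
u_A = s / sqrt(n) = 0.43037507 / sqrt(6) = 0.17569989
u_B1 = 0.709 / sqrt(6) = 0.28944804
u_B2 = 0.479 / sqrt(2) = 0.33870415
u_B3 = 0.383 / sqrt(3) = 0.22112515
u_B4 = 1.44 / sqrt(2) = 1.0182338
uc = sqrt(0.17569989^2 + 0.28944804^2 + 0.33870415^2 + 0.22112515^2 + 1.0182338^2) = 1.1467639
U = k * uc = 3 * 1.1467639
U = 3.4403

3.4403


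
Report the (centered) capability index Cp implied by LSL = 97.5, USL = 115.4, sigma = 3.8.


Cp = (USL - LSL) / (6 * sigma)
= (115.4 - 97.5) / (6 * 3.8)
= 17.9000 / 22.8000
= 0.7851

0.7851


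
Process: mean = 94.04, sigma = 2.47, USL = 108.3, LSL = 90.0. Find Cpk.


Cpu = (USL - mean) / (3*sigma) = (108.3 - 94.04) / (3*2.47) = 1.9244
Cpl = (mean - LSL) / (3*sigma) = (94.04 - 90.0) / (3*2.47) = 0.5452
Cpk = min(Cpu, Cpl) = 0.5452

0.5452


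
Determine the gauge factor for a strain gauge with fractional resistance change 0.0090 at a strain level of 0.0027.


GF = (dR/R) / epsilon
= 0.0090 / 0.0027
= 3.3333

3.3333


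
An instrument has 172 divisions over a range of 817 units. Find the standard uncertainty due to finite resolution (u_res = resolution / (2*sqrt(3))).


resolution = range / divisions
resolution = 817 / 172 = 4.75
u_res = resolution / (2*sqrt(3))
u_res = 4.75 / 3.4641016
u_res = 1.3712

1.3712


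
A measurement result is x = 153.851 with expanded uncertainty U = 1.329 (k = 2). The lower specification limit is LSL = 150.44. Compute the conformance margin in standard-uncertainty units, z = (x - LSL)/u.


u = U / k = 1.329 / 2 = 0.6645
margin = |LSL - x| = |150.44 - 153.851| = 3.411
z = margin / u = 3.411 / 0.6645
z = 5.1332

5.1332


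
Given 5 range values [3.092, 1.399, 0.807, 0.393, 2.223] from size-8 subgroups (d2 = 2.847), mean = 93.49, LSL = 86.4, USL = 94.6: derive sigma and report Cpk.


R_bar = (3.092 + 1.399 + 0.807 + 0.393 + 2.223) / 5 = 1.5828
sigma = R_bar / d2 = 1.5828 / 2.847 = 0.55595364
Cp = (USL - LSL)/(6*sigma) = (94.6 - 86.4)/(6*0.55595364) = 2.4582
Cpu = (94.6 - 93.49)/(3*0.55595364) = 0.6655
Cpl = (93.49 - 86.4)/(3*0.55595364) = 4.2510
Cpk = min(Cpu, Cpl) = 0.6655

0.6655


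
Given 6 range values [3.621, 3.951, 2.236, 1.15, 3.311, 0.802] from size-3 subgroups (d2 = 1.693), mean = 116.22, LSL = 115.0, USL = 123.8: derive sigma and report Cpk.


R_bar = (3.621 + 3.951 + 2.236 + 1.15 + 3.311 + 0.802) / 6 = 2.5118333
sigma = R_bar / d2 = 2.5118333 / 1.693 = 1.4836582
Cp = (USL - LSL)/(6*sigma) = (123.8 - 115.0)/(6*1.4836582) = 0.9885
Cpu = (123.8 - 116.22)/(3*1.4836582) = 1.7030
Cpl = (116.22 - 115.0)/(3*1.4836582) = 0.2741
Cpk = min(Cpu, Cpl) = 0.2741

0.2741


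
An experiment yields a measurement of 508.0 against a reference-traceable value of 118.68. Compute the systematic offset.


Systematic error = measured - true
= 508.0 - 118.68
= 389.3200

389.3200


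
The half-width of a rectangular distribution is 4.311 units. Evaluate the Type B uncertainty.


u_B = half_width / sqrt(3)
u_B = 4.311 / 1.7320508
u_B = 2.4890

2.4890


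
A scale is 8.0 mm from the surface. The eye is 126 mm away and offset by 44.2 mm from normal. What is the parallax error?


error = h * offset / d
= 8.0 * 44.2 / 126
= 2.8063

2.8063


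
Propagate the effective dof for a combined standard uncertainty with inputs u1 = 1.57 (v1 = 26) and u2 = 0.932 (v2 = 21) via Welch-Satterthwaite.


uc = sqrt(u1^2 + u2^2) = sqrt(1.57^2 + 0.932^2) = 1.8257941
v_eff = uc^4 / (u1^4/v1 + u2^4/v2)
= 1.8257941^4 / (1.57^4/26 + 0.932^4/21)
= 11.112383 / 0.26961094
v_eff = 41.2164

41.2164


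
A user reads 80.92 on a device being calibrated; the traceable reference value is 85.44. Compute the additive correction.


Correction = standard - reading
= 85.44 - 80.92
= 4.5200

4.5200


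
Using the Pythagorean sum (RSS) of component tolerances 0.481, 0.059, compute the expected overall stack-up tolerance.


RSS = sqrt(0.481^2 + 0.059^2)
= sqrt(0.234842)
= 0.4846

0.4846


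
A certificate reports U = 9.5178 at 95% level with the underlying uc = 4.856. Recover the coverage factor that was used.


k = U / uc
k = 9.5178 / 4.856
k = 1.96

1.96


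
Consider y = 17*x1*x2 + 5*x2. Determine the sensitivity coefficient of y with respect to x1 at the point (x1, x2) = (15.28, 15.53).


y = 17*x1*x2 + 5*x2
dy/dx1 = 17*x2
Evaluate at x2 = 15.53: c1 = 17 * 15.53
c1 = 264.0100

264.0100


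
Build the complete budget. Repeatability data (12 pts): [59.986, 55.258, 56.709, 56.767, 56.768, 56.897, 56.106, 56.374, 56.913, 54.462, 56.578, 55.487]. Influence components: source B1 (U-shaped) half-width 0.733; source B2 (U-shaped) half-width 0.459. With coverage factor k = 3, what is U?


mean = (59.986 + 55.258 + 56.709 + 56.767 + 56.768 + 56.897 + 56.106 + 56.374 + 56.913 + 54.462 + 56.578 + 55.487) / 12 = 56.52541667
s = sqrt(sum((x - mean)^2)/(n-1)) = 1.3334436
u_A = s / sqrt(n) = 1.3334436 / sqrt(12) = 0.38493201
u_B1 = 0.733 / sqrt(2) = 0.51830927
u_B2 = 0.459 / sqrt(2) = 0.32456201
uc = sqrt(0.38493201^2 + 0.51830927^2 + 0.32456201^2) = 0.72260477
U = k * uc = 3 * 0.72260477
U = 2.1678

2.1678


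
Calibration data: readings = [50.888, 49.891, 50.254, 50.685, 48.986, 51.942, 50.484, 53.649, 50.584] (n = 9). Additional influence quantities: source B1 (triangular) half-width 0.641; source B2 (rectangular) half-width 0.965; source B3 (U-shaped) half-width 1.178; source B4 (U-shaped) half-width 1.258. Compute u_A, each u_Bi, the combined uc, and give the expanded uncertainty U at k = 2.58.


mean = (50.888 + 49.891 + 50.254 + 50.685 + 48.986 + 51.942 + 50.484 + 53.649 + 50.584) / 9 = 50.81811111
s = sqrt(sum((x - mean)^2)/(n-1)) = 1.3228987
u_A = s / sqrt(n) = 1.3228987 / sqrt(9) = 0.44096623
u_B1 = 0.641 / sqrt(6) = 0.26168715
u_B2 = 0.965 / sqrt(3) = 0.55714301
u_B3 = 1.178 / sqrt(2) = 0.83297179
u_B4 = 1.258 / sqrt(2) = 0.88954033
uc = sqrt(0.44096623^2 + 0.26168715^2 + 0.55714301^2 + 0.83297179^2 + 0.88954033^2) = 1.4347347
U = k * uc = 2.58 * 1.4347347
U = 3.7016

3.7016


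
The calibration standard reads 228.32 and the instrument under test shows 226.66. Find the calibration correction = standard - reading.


Correction = standard - reading
= 228.32 - 226.66
= 1.6600

1.6600


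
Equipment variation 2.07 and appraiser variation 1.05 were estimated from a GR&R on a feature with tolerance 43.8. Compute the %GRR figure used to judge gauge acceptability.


GRR = sqrt(EV^2 + AV^2) = sqrt(2.07^2 + 1.05^2) = 2.3210773
%GRR = GRR / tol * 100 = 2.3210773 / 43.8 * 100
%GRR = 5.2993

5.2993


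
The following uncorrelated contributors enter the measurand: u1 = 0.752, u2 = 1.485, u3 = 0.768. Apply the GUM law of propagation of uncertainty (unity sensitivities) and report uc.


uc = sqrt(0.752^2 + 1.485^2 + 0.768^2)
uc = sqrt(3.360553)
uc = 1.8332

1.8332


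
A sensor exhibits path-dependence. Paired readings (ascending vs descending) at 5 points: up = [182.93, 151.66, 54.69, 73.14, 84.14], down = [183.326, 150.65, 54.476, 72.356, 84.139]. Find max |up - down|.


|182.93 - 183.326| = 0.3960
|151.66 - 150.65| = 1.0100
|54.69 - 54.476| = 0.2140
|73.14 - 72.356| = 0.7840
|84.14 - 84.139| = 0.0010
hysteresis = max(diffs) = 1.0100

1.0100


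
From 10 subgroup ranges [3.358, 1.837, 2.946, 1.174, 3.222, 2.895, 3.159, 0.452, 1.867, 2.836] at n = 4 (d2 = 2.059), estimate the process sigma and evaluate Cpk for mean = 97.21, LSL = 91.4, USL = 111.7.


R_bar = (3.358 + 1.837 + 2.946 + 1.174 + 3.222 + 2.895 + 3.159 + 0.452 + 1.867 + 2.836) / 10 = 2.3746
sigma = R_bar / d2 = 2.3746 / 2.059 = 1.1532783
Cp = (USL - LSL)/(6*sigma) = (111.7 - 91.4)/(6*1.1532783) = 2.9337
Cpu = (111.7 - 97.21)/(3*1.1532783) = 4.1881
Cpl = (97.21 - 91.4)/(3*1.1532783) = 1.6793
Cpk = min(Cpu, Cpl) = 1.6793

1.6793


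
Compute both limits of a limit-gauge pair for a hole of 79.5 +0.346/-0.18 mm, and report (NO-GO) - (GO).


GO = nominal - lower_tol (smallest hole = maximum material condition)
GO = 79.5 - 0.18 = 79.32
NO-GO = nominal + upper_tol (largest hole = least material condition)
NO-GO = 79.5 + 0.346 = 79.846
spread = NO-GO - GO = 79.846 - 79.32 = 0.5260

0.5260


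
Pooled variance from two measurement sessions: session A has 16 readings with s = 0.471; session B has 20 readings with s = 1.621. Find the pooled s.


s_p = sqrt(((n1-1)*s1^2 + (n2-1)*s2^2) / (n1+n2-2))
numerator = (16-1)*0.471^2 + (20-1)*1.621^2 = 3.327615 + 49.925179 = 53.252794
denominator = 16 + 20 - 2 = 34
s_p^2 = 53.252794 / 34 = 1.5662586
s_p = sqrt(1.5662586) = 1.2515

1.2515


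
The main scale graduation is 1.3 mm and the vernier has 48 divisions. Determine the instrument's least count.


LC = MSD / n_div
= 1.3 / 48
= 0.0271

0.0271


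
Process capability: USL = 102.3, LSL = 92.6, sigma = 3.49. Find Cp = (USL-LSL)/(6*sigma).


Cp = (USL - LSL) / (6 * sigma)
= (102.3 - 92.6) / (6 * 3.49)
= 9.7000 / 20.9400
= 0.4632

0.4632


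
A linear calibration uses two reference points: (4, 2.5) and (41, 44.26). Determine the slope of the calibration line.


slope = (y2 - y1) / (x2 - x1)
= (44.26 - 2.5) / (41 - 4)
= 41.7600 / 37
= 1.1286

1.1286


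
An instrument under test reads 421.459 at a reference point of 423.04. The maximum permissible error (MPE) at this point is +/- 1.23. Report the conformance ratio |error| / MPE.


e = indication - reference = 421.459 - 423.04 = -1.5810
|e| = 1.5810
ratio = |e| / MPE = 1.5810 / 1.23
ratio = 1.2854

1.2854


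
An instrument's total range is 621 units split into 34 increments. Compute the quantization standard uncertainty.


resolution = range / divisions
resolution = 621 / 34 = 18.264706
u_res = resolution / (2*sqrt(3))
u_res = 18.264706 / 3.4641016
u_res = 5.2726

5.2726


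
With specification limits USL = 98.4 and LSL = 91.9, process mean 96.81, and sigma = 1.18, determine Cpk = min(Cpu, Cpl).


Cpu = (USL - mean) / (3*sigma) = (98.4 - 96.81) / (3*1.18) = 0.4492
Cpl = (mean - LSL) / (3*sigma) = (96.81 - 91.9) / (3*1.18) = 1.3870
Cpk = min(Cpu, Cpl) = 0.4492

0.4492


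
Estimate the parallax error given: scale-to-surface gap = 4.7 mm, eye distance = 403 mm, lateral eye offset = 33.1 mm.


error = h * offset / d
= 4.7 * 33.1 / 403
= 0.3860

0.3860


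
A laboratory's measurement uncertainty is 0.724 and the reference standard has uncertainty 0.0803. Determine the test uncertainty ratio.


TUR = u_lab / u_ref
= 0.724 / 0.0803
= 9.0162

9.0162


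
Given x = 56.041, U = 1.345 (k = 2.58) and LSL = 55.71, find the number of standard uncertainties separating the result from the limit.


u = U / k = 1.345 / 2.58 = 0.52131783
margin = |LSL - x| = |55.71 - 56.041| = 0.331
z = margin / u = 0.331 / 0.52131783
z = 0.6349

0.6349


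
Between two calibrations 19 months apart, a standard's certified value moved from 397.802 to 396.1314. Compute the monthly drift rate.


rate = (v2 - v1) / months
= (396.1314 - 397.802) / 19
= -1.6706 / 19
= -0.0879

-0.0879


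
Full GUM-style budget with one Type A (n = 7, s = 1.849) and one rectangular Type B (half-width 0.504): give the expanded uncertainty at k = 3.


u_A = s / sqrt(n) = 1.849 / sqrt(7) = 0.69885631
u_B = half_width / sqrt(3) = 0.504 / sqrt(3) = 0.29098454
uc = sqrt(u_A^2 + u_B^2) = sqrt(0.69885631^2 + 0.29098454^2) = 0.75701529
U = k * uc = 3 * 0.75701529
U = 2.2710

2.2710


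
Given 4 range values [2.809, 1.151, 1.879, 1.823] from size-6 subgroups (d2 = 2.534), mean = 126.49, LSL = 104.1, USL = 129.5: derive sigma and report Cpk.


R_bar = (2.809 + 1.151 + 1.879 + 1.823) / 4 = 1.9155
sigma = R_bar / d2 = 1.9155 / 2.534 = 0.75591949
Cp = (USL - LSL)/(6*sigma) = (129.5 - 104.1)/(6*0.75591949) = 5.6002
Cpu = (129.5 - 126.49)/(3*0.75591949) = 1.3273
Cpl = (126.49 - 104.1)/(3*0.75591949) = 9.8732
Cpk = min(Cpu, Cpl) = 1.3273

1.3273


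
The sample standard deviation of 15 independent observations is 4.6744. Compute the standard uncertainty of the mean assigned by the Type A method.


u_A = s / sqrt(n)
u_A = 4.6744 / sqrt(15)
u_A = 4.6744 / 3.8729833
u_A = 1.2069

1.2069


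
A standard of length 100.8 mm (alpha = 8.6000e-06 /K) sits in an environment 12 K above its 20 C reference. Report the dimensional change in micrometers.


dL = L * alpha * dT
= 100.8 * 8.6000e-06 * 12
= 0.0104026 mm
dL_um = 0.0104026 * 1000 = 10.4026 um

10.4026


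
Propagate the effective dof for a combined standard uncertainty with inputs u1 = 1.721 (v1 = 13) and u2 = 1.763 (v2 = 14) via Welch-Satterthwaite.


uc = sqrt(u1^2 + u2^2) = sqrt(1.721^2 + 1.763^2) = 2.463739
v_eff = uc^4 / (u1^4/v1 + u2^4/v2)
= 2.463739^4 / (1.721^4/13 + 1.763^4/14)
= 36.84502 / 1.3648589
v_eff = 26.9955

26.9955


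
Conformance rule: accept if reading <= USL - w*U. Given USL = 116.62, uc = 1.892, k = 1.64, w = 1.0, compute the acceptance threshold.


U = k * uc = 1.64 * 1.892 = 3.10288
guard band g = w * U = 1.0 * 3.10288 = 3.10288
AL = USL - g = 116.62 - 3.10288
AL = 113.5171

113.5171


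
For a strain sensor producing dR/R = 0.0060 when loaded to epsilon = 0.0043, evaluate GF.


GF = (dR/R) / epsilon
= 0.0060 / 0.0043
= 1.3953

1.3953


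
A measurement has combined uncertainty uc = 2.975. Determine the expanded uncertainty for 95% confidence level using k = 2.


U = k * uc
U = 2 * 2.975
U = 5.9500

5.9500


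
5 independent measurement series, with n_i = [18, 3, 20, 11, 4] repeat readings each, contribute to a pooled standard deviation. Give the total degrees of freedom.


nu = sum_i (n_i - 1)
nu = ((18 - 1) + (3 - 1) + (20 - 1) + (11 - 1) + (4 - 1))
nu = 17 + 2 + 19 + 10 + 3
nu = 51

51


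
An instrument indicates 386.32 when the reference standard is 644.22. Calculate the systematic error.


Systematic error = measured - true
= 386.32 - 644.22
= -257.9000

-257.9000


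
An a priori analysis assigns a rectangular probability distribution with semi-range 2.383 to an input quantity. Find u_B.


u_B = half_width / sqrt(3)
u_B = 2.383 / 1.7320508
u_B = 1.3758

1.3758


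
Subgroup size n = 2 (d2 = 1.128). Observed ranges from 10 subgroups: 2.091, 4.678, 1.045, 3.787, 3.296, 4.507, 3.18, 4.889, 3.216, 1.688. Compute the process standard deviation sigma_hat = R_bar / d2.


R_bar = (2.091 + 4.678 + 1.045 + 3.787 + 3.296 + 4.507 + 3.18 + 4.889 + 3.216 + 1.688) / 10
R_bar = 32.377 / 10 = 3.2377
sigma_hat = R_bar / d2 = 3.2377 / 1.128 = 2.8703

2.8703


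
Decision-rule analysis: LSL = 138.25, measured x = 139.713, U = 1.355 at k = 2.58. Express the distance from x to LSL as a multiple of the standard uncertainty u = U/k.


u = U / k = 1.355 / 2.58 = 0.5251938
margin = |LSL - x| = |138.25 - 139.713| = 1.463
z = margin / u = 1.463 / 0.5251938
z = 2.7856

2.7856


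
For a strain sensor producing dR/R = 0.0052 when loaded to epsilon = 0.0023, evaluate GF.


GF = (dR/R) / epsilon
= 0.0052 / 0.0023
= 2.2609

2.2609


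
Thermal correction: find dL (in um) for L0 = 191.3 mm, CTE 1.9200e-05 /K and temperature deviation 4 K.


dL = L * alpha * dT
= 191.3 * 1.9200e-05 * 4
= 0.0146918 mm
dL_um = 0.0146918 * 1000 = 14.6918 um

14.6918


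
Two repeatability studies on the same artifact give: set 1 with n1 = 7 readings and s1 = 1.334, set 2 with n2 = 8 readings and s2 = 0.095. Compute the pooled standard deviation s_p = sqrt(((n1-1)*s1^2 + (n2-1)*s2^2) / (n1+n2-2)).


s_p = sqrt(((n1-1)*s1^2 + (n2-1)*s2^2) / (n1+n2-2))
numerator = (7-1)*1.334^2 + (8-1)*0.095^2 = 10.677336 + 0.063175 = 10.740511
denominator = 7 + 8 - 2 = 13
s_p^2 = 10.740511 / 13 = 0.82619315
s_p = sqrt(0.82619315) = 0.9090

0.9090


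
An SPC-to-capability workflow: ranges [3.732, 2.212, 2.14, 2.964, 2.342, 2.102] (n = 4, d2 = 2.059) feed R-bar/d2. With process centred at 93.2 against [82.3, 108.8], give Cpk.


R_bar = (3.732 + 2.212 + 2.14 + 2.964 + 2.342 + 2.102) / 6 = 2.582
sigma = R_bar / d2 = 2.582 / 2.059 = 1.2540068
Cp = (USL - LSL)/(6*sigma) = (108.8 - 82.3)/(6*1.2540068) = 3.5220
Cpu = (108.8 - 93.2)/(3*1.2540068) = 4.1467
Cpl = (93.2 - 82.3)/(3*1.2540068) = 2.8974
Cpk = min(Cpu, Cpl) = 2.8974

2.8974


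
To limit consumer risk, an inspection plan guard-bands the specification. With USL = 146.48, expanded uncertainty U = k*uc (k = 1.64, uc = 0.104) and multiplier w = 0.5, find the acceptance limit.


U = k * uc = 1.64 * 0.104 = 0.17056
guard band g = w * U = 0.5 * 0.17056 = 0.08528
AL = USL - g = 146.48 - 0.08528
AL = 146.3947

146.3947


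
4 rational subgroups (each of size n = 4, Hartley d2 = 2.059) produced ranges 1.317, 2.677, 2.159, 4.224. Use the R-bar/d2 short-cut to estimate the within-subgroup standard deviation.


R_bar = (1.317 + 2.677 + 2.159 + 4.224) / 4
R_bar = 10.377 / 4 = 2.59425
sigma_hat = R_bar / d2 = 2.59425 / 2.059 = 1.2600

1.2600


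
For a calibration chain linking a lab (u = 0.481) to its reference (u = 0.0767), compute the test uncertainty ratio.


TUR = u_lab / u_ref
= 0.481 / 0.0767
= 6.2712

6.2712


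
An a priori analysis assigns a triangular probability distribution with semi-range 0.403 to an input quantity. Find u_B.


u_B = half_width / sqrt(6)
u_B = 0.403 / 2.4494897
u_B = 0.1645

0.1645


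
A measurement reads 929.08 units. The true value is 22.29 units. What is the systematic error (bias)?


Systematic error = measured - true
= 929.08 - 22.29
= 906.7900

906.7900


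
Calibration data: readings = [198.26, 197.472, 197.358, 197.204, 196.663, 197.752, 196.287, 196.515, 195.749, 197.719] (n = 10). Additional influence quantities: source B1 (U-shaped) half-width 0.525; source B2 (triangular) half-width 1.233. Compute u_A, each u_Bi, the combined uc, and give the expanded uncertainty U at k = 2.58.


mean = (198.26 + 197.472 + 197.358 + 197.204 + 196.663 + 197.752 + 196.287 + 196.515 + 195.749 + 197.719) / 10 = 197.0979
s = sqrt(sum((x - mean)^2)/(n-1)) = 0.77380366
u_A = s / sqrt(n) = 0.77380366 / sqrt(10) = 0.2446982
u_B1 = 0.525 / sqrt(2) = 0.37123106
u_B2 = 1.233 / sqrt(6) = 0.50337014
uc = sqrt(0.2446982^2 + 0.37123106^2 + 0.50337014^2) = 0.67161835
U = k * uc = 2.58 * 0.67161835
U = 1.7328

1.7328


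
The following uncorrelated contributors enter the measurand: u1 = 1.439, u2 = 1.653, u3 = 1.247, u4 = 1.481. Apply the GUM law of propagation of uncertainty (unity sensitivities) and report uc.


uc = sqrt(1.439^2 + 1.653^2 + 1.247^2 + 1.481^2)
uc = sqrt(8.5515)
uc = 2.9243

2.9243


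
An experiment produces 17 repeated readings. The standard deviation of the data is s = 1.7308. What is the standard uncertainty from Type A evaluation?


u_A = s / sqrt(n)
u_A = 1.7308 / sqrt(17)
u_A = 1.7308 / 4.1231056
u_A = 0.4198

0.4198


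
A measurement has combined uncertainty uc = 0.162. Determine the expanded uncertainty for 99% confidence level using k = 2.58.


U = k * uc
U = 2.58 * 0.162
U = 0.4180

0.4180


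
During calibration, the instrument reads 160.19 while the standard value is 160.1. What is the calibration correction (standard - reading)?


Correction = standard - reading
= 160.1 - 160.19
= -0.0900

-0.0900


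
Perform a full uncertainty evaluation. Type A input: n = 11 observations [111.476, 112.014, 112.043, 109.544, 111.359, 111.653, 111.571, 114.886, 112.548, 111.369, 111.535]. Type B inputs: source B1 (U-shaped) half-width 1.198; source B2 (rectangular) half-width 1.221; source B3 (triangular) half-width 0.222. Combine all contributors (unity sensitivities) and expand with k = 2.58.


mean = (111.476 + 112.014 + 112.043 + 109.544 + 111.359 + 111.653 + 111.571 + 114.886 + 112.548 + 111.369 + 111.535) / 11 = 111.818
s = sqrt(sum((x - mean)^2)/(n-1)) = 1.2610793
u_A = s / sqrt(n) = 1.2610793 / sqrt(11) = 0.38022972
u_B1 = 1.198 / sqrt(2) = 0.84711392
u_B2 = 1.221 / sqrt(3) = 0.70494468
u_B3 = 0.222 / sqrt(6) = 0.09063112
uc = sqrt(0.38022972^2 + 0.84711392^2 + 0.70494468^2 + 0.09063112^2) = 1.1693321
U = k * uc = 2.58 * 1.1693321
U = 3.0169

3.0169


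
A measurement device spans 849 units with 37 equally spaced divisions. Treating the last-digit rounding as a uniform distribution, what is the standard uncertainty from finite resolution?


resolution = range / divisions
resolution = 849 / 37 = 22.945946
u_res = resolution / (2*sqrt(3))
u_res = 22.945946 / 3.4641016
u_res = 6.6239

6.6239


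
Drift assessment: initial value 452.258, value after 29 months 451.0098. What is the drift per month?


rate = (v2 - v1) / months
= (451.0098 - 452.258) / 29
= -1.2482 / 29
= -0.0430

-0.0430


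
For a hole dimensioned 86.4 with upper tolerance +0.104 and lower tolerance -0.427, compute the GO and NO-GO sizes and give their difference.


GO = nominal - lower_tol (smallest hole = maximum material condition)
GO = 86.4 - 0.427 = 85.973
NO-GO = nominal + upper_tol (largest hole = least material condition)
NO-GO = 86.4 + 0.104 = 86.504
spread = NO-GO - GO = 86.504 - 85.973 = 0.5310

0.5310


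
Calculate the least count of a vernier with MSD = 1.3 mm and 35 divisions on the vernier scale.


LC = MSD / n_div
= 1.3 / 35
= 0.0371

0.0371


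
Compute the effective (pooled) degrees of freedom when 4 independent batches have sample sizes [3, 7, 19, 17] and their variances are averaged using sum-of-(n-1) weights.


nu = sum_i (n_i - 1)
nu = ((3 - 1) + (7 - 1) + (19 - 1) + (17 - 1))
nu = 2 + 6 + 18 + 16
nu = 42

42


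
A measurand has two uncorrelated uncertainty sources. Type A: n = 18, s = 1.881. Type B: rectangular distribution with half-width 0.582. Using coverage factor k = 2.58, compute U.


u_A = s / sqrt(n) = 1.881 / sqrt(18) = 0.44335595
u_B = half_width / sqrt(3) = 0.582 / sqrt(3) = 0.33601786
uc = sqrt(u_A^2 + u_B^2) = sqrt(0.44335595^2 + 0.33601786^2) = 0.55630253
U = k * uc = 2.58 * 0.55630253
U = 1.4353

1.4353


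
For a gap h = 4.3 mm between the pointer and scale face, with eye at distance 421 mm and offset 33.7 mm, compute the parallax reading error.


error = h * offset / d
= 4.3 * 33.7 / 421
= 0.3442

0.3442


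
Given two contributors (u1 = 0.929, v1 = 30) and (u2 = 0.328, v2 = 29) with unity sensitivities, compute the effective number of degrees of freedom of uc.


uc = sqrt(u1^2 + u2^2) = sqrt(0.929^2 + 0.328^2) = 0.98520302
v_eff = uc^4 / (u1^4/v1 + u2^4/v2)
= 0.98520302^4 / (0.929^4/30 + 0.328^4/29)
= 0.94211287 / 0.025227107
v_eff = 37.3453

37.3453


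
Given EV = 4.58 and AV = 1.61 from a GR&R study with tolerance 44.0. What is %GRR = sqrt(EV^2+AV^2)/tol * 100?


GRR = sqrt(EV^2 + AV^2) = sqrt(4.58^2 + 1.61^2) = 4.85474
%GRR = GRR / tol * 100 = 4.85474 / 44.0 * 100
%GRR = 11.0335

11.0335


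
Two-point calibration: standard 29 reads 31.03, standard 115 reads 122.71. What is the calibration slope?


slope = (y2 - y1) / (x2 - x1)
= (122.71 - 31.03) / (115 - 29)
= 91.6800 / 86
= 1.0660

1.0660


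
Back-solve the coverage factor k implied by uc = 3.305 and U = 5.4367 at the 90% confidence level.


k = U / uc
k = 5.4367 / 3.305
k = 1.645

1.645


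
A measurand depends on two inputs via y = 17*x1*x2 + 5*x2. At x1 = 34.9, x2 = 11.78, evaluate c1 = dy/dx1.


y = 17*x1*x2 + 5*x2
dy/dx1 = 17*x2
Evaluate at x2 = 11.78: c1 = 17 * 11.78
c1 = 200.2600

200.2600


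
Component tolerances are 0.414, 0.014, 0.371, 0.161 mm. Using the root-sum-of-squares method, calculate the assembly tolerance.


RSS = sqrt(0.414^2 + 0.014^2 + 0.371^2 + 0.161^2)
= sqrt(0.335154)
= 0.5789

0.5789


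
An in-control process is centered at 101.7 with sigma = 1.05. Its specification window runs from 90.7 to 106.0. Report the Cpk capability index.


Cpu = (USL - mean) / (3*sigma) = (106.0 - 101.7) / (3*1.05) = 1.3651
Cpl = (mean - LSL) / (3*sigma) = (101.7 - 90.7) / (3*1.05) = 3.4921
Cpk = min(Cpu, Cpl) = 1.3651

1.3651


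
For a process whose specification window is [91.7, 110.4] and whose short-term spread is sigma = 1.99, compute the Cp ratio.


Cp = (USL - LSL) / (6 * sigma)
= (110.4 - 91.7) / (6 * 1.99)
= 18.7000 / 11.9400
= 1.5662

1.5662


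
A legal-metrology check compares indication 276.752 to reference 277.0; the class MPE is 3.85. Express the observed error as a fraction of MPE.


e = indication - reference = 276.752 - 277.0 = -0.2480
|e| = 0.2480
ratio = |e| / MPE = 0.2480 / 3.85
ratio = 0.0644

0.0644


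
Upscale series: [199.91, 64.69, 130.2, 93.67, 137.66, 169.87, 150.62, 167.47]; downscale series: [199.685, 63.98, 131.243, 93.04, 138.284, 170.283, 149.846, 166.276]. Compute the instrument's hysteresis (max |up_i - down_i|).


|199.91 - 199.685| = 0.2250
|64.69 - 63.98| = 0.7100
|130.2 - 131.243| = 1.0430
|93.67 - 93.04| = 0.6300
|137.66 - 138.284| = 0.6240
|169.87 - 170.283| = 0.4130
|150.62 - 149.846| = 0.7740
|167.47 - 166.276| = 1.1940
hysteresis = max(diffs) = 1.1940

1.1940


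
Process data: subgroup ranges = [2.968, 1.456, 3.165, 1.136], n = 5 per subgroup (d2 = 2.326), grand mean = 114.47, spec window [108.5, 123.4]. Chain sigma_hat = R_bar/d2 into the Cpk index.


R_bar = (2.968 + 1.456 + 3.165 + 1.136) / 4 = 2.18125
sigma = R_bar / d2 = 2.18125 / 2.326 = 0.9377687
Cp = (USL - LSL)/(6*sigma) = (123.4 - 108.5)/(6*0.9377687) = 2.6481
Cpu = (123.4 - 114.47)/(3*0.9377687) = 3.1742
Cpl = (114.47 - 108.5)/(3*0.9377687) = 2.1221
Cpk = min(Cpu, Cpl) = 2.1221

2.1221


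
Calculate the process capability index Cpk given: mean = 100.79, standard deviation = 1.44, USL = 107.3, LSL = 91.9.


Cpu = (USL - mean) / (3*sigma) = (107.3 - 100.79) / (3*1.44) = 1.5069
Cpl = (mean - LSL) / (3*sigma) = (100.79 - 91.9) / (3*1.44) = 2.0579
Cpk = min(Cpu, Cpl) = 1.5069

1.5069


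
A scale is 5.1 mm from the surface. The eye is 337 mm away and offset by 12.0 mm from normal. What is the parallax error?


error = h * offset / d
= 5.1 * 12.0 / 337
= 0.1816

0.1816


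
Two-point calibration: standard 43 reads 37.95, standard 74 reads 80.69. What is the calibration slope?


slope = (y2 - y1) / (x2 - x1)
= (80.69 - 37.95) / (74 - 43)
= 42.7400 / 31
= 1.3787

1.3787


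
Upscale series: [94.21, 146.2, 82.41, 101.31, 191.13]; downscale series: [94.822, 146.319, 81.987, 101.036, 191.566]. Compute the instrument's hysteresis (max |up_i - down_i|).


|94.21 - 94.822| = 0.6120
|146.2 - 146.319| = 0.1190
|82.41 - 81.987| = 0.4230
|101.31 - 101.036| = 0.2740
|191.13 - 191.566| = 0.4360
hysteresis = max(diffs) = 0.6120

0.6120


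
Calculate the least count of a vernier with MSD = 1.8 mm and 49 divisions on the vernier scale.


LC = MSD / n_div
= 1.8 / 49
= 0.0367

0.0367


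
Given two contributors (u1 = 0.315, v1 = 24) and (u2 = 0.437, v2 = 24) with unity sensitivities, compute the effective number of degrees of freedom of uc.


uc = sqrt(u1^2 + u2^2) = sqrt(0.315^2 + 0.437^2) = 0.53869658
v_eff = uc^4 / (u1^4/v1 + u2^4/v2)
= 0.53869658^4 / (0.315^4/24 + 0.437^4/24)
= 0.084212561 / 0.0019297816
v_eff = 43.6384

43.6384


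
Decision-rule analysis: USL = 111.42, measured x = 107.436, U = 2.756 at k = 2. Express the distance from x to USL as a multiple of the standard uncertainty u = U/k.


u = U / k = 2.756 / 2 = 1.378
margin = |USL - x| = |111.42 - 107.436| = 3.984
z = margin / u = 3.984 / 1.378
z = 2.8911

2.8911


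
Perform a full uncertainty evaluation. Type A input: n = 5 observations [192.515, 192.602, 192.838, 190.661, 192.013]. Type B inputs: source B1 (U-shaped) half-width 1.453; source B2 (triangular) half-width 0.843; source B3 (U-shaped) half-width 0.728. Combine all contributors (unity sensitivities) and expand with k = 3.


mean = (192.515 + 192.602 + 192.838 + 190.661 + 192.013) / 5 = 192.1258
s = sqrt(sum((x - mean)^2)/(n-1)) = 0.87232947
u_A = s / sqrt(n) = 0.87232947 / sqrt(5) = 0.3901176
u_B1 = 1.453 / sqrt(2) = 1.0274262
u_B2 = 0.843 / sqrt(6) = 0.34415331
u_B3 = 0.728 / sqrt(2) = 0.51477374
uc = sqrt(0.3901176^2 + 1.0274262^2 + 0.34415331^2 + 0.51477374^2) = 1.2614396
U = k * uc = 3 * 1.2614396
U = 3.7843

3.7843


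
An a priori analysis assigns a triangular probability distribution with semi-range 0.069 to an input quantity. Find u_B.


u_B = half_width / sqrt(6)
u_B = 0.069 / 2.4494897
u_B = 0.0282

0.0282


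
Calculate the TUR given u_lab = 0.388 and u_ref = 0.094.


TUR = u_lab / u_ref
= 0.388 / 0.094
= 4.1277

4.1277


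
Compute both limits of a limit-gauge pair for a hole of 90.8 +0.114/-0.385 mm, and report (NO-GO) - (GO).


GO = nominal - lower_tol (smallest hole = maximum material condition)
GO = 90.8 - 0.385 = 90.415
NO-GO = nominal + upper_tol (largest hole = least material condition)
NO-GO = 90.8 + 0.114 = 90.914
spread = NO-GO - GO = 90.914 - 90.415 = 0.4990

0.4990


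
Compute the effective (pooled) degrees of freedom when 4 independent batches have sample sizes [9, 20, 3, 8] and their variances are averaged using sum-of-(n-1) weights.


nu = sum_i (n_i - 1)
nu = ((9 - 1) + (20 - 1) + (3 - 1) + (8 - 1))
nu = 8 + 19 + 2 + 7
nu = 36

36


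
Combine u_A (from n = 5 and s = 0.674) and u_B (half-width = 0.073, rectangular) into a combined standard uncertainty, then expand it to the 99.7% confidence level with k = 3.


u_A = s / sqrt(n) = 0.674 / sqrt(5) = 0.30142196
u_B = half_width / sqrt(3) = 0.073 / sqrt(3) = 0.04214657
uc = sqrt(u_A^2 + u_B^2) = sqrt(0.30142196^2 + 0.04214657^2) = 0.30435429
U = k * uc = 3 * 0.30435429
U = 0.9131

0.9131
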